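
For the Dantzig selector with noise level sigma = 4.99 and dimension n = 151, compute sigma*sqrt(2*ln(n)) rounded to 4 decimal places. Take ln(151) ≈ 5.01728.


ln(151) ≈ 5.01728.
2*ln(n) ≈ 10.03456.
sqrt(2*ln(n)) ≈ sqrt(10.03456) ≈ 3.167737.
threshold ≈ 4.99*3.167737 = 15.80700763 ≈ 15.8070.

15.8070


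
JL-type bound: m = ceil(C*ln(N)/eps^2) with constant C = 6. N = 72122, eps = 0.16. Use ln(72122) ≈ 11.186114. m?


ln(72122) ≈ 11.186114.
eps^2 = 0.16^2 = 0.0256.
C*ln(N)/eps^2 ≈ 6*11.186114/0.0256 ≈ 2621.7455.
m = ceil(2621.7455) = 2622.

2622


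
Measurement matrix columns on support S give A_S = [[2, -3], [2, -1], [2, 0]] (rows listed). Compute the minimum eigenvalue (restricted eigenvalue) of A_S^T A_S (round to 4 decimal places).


A_S^T A_S = [[12, -8], [-8, 10]].
trace = 22.
det = 56.
disc = trace^2 - 4*det = 484 - 4*56 = 260.
sqrt(260) ≈ 16.124515.
lam_min = (22 - sqrt(260))/2 ≈ (22 - 16.124515)/2 = 2.9377425 ≈ 2.9377.

2.9377


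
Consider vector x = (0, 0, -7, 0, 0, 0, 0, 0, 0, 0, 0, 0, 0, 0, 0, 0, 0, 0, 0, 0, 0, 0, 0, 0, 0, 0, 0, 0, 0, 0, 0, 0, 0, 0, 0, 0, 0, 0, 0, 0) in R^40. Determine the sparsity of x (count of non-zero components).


Non-zero positions: [2].
Sparsity = 1.

1


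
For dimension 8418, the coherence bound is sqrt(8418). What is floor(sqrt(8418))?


91^2 = 8281 <= 8418 < 8464 = 92^2, so 91 <= sqrt(8418) < 92.
floor(sqrt(8418)) = 91.

91


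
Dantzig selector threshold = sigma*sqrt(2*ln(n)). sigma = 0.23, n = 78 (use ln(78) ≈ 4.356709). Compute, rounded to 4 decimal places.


ln(78) ≈ 4.356709.
2*ln(n) ≈ 8.713418.
sqrt(2*ln(n)) ≈ sqrt(8.713418) ≈ 2.95185.
threshold ≈ 0.23*2.95185 = 0.6789255 ≈ 0.6789.

0.6789


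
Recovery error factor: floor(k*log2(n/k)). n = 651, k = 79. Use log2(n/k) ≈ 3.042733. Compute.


log2(n/k) = log2(651/79) ≈ 3.042733.
k*log2(n/k) ≈ 79*3.042733 = 240.375907.
floor(240.375907) = 240.

240


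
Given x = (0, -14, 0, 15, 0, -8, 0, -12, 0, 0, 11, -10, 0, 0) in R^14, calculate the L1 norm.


Non-zero entries: [(1, -14), (3, 15), (5, -8), (7, -12), (10, 11), (11, -10)]
Absolute values: [14, 15, 8, 12, 11, 10]
||x||_1 = sum = 70.

70


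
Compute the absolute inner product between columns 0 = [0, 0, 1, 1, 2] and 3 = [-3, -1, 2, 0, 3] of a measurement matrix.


Inner product: 0*-3 + 0*-1 + 1*2 + 1*0 + 2*3
Products: [0, 0, 2, 0, 6]
Sum = 8.
|dot| = 8.

8


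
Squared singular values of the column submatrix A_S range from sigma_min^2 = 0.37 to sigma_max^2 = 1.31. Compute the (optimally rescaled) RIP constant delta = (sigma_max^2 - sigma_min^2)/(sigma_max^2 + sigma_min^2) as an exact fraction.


lambda_max - lambda_min = 1.31 - 0.37 = 0.94.
lambda_max + lambda_min = 1.31 + 0.37 = 1.68.
delta = 0.94/1.68 = 94/168 = 47/84.

47/84


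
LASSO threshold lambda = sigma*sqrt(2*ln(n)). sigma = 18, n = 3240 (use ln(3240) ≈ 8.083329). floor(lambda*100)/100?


ln(3240) ≈ 8.083329.
2*ln(n) ≈ 16.166658.
sqrt(2*ln(n)) ≈ sqrt(16.166658) ≈ 4.020778.
lambda ≈ 18*4.020778 = 72.374004.
floor(lambda*100)/100 = 72.37.

72.37


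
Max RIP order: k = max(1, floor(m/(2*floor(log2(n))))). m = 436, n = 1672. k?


floor(log2(1672)) = 10.
2*10 = 20.
m/(2*floor(log2(n))) = 436/20 ≈ 21.8.
floor = 21.
k = max(1, 21) = 21.

21


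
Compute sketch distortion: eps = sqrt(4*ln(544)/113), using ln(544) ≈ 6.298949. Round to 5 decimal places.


ln(544) ≈ 6.298949.
4*ln(N)/m ≈ 4*6.298949/113 ≈ 0.22297165.
eps = sqrt(0.22297165) ≈ 0.4721987 ≈ 0.47220.

0.47220


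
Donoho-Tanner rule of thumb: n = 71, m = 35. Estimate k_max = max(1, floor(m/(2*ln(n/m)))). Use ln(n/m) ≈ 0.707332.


n/m = 71/35.
ln(n/m) ≈ 0.707332.
2*ln(n/m) ≈ 1.414664.
m/(2*ln(n/m)) ≈ 35/1.414664 ≈ 24.7409.
floor = 24.
k_max = max(1, 24) = 24.

24


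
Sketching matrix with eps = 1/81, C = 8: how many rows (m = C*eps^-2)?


1/eps = 81.
(1/eps)^2 = 6561.
m = 8*6561 = 52488.

52488


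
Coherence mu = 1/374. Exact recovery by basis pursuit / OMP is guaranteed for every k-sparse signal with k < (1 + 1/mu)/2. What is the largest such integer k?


1/mu = 374.
1 + 1/mu = 375.
(1 + 1/mu)/2 = 187.5 is not an integer, so k_max = floor(187.5) = 187.

187


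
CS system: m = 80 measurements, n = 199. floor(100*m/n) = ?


100*m/n = 100*80/199 ≈ 40.201.
floor = 40.

40


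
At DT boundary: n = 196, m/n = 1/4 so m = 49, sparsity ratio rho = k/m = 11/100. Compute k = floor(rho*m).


m = 1/4*196 = 49.
rho = 11/100.
rho*m = 11/100*49 = 5.39.
k = floor(5.39) = 5.

5


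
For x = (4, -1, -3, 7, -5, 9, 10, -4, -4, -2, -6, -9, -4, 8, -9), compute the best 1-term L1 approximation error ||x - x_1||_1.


Sorted |x_i| descending: [10, 9, 9, 9, 8, 7, 6, 5, 4, 4, 4, 4, 3, 2, 1]
Keep top 1: [10]
Tail entries: [9, 9, 9, 8, 7, 6, 5, 4, 4, 4, 4, 3, 2, 1]
L1 error = sum of tail = 75.

75


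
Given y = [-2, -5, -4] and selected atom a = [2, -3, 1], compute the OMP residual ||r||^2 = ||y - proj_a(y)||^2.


a^T a = 14.
a^T y = 7.
coeff = 7/14 = 1/2.
||r||^2 = 83/2.

83/2


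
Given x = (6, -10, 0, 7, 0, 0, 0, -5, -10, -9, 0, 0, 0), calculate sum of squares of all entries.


Non-zero entries: [(0, 6), (1, -10), (3, 7), (7, -5), (8, -10), (9, -9)]
Squares: [36, 100, 49, 25, 100, 81]
||x||_2^2 = sum = 391.

391


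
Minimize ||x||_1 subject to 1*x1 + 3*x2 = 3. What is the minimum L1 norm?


Axis intercepts:
  x1 = 3, x2 = 0: L1 = 3
  x1 = 0, x2 = 1: L1 = 1
x* = (0, 1)
||x*||_1 = 1.

1


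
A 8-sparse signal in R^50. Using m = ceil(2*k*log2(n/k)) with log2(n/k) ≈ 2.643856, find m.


log2(n/k) = log2(50/8) ≈ 2.643856.
2*k*log2(n/k) ≈ 2*8*2.643856 = 42.301696.
m = ceil(42.301696) = 43.

43


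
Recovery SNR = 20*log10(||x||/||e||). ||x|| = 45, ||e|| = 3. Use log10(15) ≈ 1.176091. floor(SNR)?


||x||/||e|| = 45/3 = 15.
log10(15) ≈ 1.176091.
20*log10(||x||/||e||) ≈ 20*1.176091 = 23.52182.
floor(23.52182) = 23.

23


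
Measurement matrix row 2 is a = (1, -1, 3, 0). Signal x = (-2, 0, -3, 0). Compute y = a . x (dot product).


Non-zero terms: ['1*-2', '3*-3']
Products: [-2, -9]
y = sum = -11.

-11


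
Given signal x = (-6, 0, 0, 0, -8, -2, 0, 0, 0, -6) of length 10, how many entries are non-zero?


Non-zero positions: [0, 4, 5, 9].
Sparsity = 4.

4


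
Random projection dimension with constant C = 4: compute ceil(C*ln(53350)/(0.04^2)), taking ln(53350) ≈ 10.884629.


ln(53350) ≈ 10.884629.
eps^2 = 0.04^2 = 0.0016.
C*ln(N)/eps^2 ≈ 4*10.884629/0.0016 ≈ 27211.5725.
m = ceil(27211.5725) = 27212.

27212


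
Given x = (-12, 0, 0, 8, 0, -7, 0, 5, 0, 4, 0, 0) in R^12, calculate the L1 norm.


Non-zero entries: [(0, -12), (3, 8), (5, -7), (7, 5), (9, 4)]
Absolute values: [12, 8, 7, 5, 4]
||x||_1 = sum = 36.

36


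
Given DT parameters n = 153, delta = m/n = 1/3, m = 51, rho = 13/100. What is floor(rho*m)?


m = 1/3*153 = 51.
rho = 13/100.
rho*m = 13/100*51 = 6.63.
k = floor(6.63) = 6.

6


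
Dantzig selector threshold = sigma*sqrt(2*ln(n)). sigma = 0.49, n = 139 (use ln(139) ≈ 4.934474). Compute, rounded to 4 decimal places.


ln(139) ≈ 4.934474.
2*ln(n) ≈ 9.868948.
sqrt(2*ln(n)) ≈ sqrt(9.868948) ≈ 3.141488.
threshold ≈ 0.49*3.141488 = 1.53932912 ≈ 1.5393.

1.5393


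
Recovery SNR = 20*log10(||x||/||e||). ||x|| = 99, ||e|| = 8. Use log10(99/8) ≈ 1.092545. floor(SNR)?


||x||/||e|| = 99/8.
log10(99/8) ≈ 1.092545.
20*log10(||x||/||e||) ≈ 20*1.092545 = 21.8509.
floor(21.8509) = 21.

21


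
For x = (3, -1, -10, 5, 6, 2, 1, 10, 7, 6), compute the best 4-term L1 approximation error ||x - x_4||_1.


Sorted |x_i| descending: [10, 10, 7, 6, 6, 5, 3, 2, 1, 1]
Keep top 4: [10, 10, 7, 6]
Tail entries: [6, 5, 3, 2, 1, 1]
L1 error = sum of tail = 18.

18


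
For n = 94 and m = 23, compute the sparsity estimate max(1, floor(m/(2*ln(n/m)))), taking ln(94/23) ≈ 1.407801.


n/m = 94/23.
ln(n/m) ≈ 1.407801.
2*ln(n/m) ≈ 2.815602.
m/(2*ln(n/m)) ≈ 23/2.815602 ≈ 8.1688.
floor = 8.
k_max = max(1, 8) = 8.

8


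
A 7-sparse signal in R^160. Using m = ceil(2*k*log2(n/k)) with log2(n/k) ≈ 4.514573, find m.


log2(n/k) = log2(160/7) ≈ 4.514573.
2*k*log2(n/k) ≈ 2*7*4.514573 = 63.204022.
m = ceil(63.204022) = 64.

64


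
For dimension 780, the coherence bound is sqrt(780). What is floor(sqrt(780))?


27^2 = 729 <= 780 < 784 = 28^2, so 27 <= sqrt(780) < 28.
floor(sqrt(780)) = 27.

27


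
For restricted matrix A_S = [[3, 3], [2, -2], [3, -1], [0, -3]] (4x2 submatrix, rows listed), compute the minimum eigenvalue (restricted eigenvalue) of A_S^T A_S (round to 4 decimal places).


A_S^T A_S = [[22, 2], [2, 23]].
trace = 45.
det = 502.
disc = trace^2 - 4*det = 2025 - 4*502 = 17.
sqrt(17) ≈ 4.123106.
lam_min = (45 - sqrt(17))/2 ≈ (45 - 4.123106)/2 = 20.438447 ≈ 20.4384.

20.4384


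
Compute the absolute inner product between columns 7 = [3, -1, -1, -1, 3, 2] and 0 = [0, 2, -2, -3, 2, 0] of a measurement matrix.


Inner product: 3*0 + -1*2 + -1*-2 + -1*-3 + 3*2 + 2*0
Products: [0, -2, 2, 3, 6, 0]
Sum = 9.
|dot| = 9.

9


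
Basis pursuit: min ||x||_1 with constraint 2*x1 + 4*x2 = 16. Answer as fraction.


Axis intercepts:
  x1 = 8, x2 = 0: L1 = 8
  x1 = 0, x2 = 4: L1 = 4
x* = (0, 4)
||x*||_1 = 4.

4


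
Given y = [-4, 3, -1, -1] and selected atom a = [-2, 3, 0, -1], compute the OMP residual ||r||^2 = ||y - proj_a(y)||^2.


a^T a = 14.
a^T y = 18.
coeff = 18/14 = 9/7.
||r||^2 = 27/7.

27/7


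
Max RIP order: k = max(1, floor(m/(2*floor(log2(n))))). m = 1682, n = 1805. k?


floor(log2(1805)) = 10.
2*10 = 20.
m/(2*floor(log2(n))) = 1682/20 ≈ 84.1.
floor = 84.
k = max(1, 84) = 84.

84


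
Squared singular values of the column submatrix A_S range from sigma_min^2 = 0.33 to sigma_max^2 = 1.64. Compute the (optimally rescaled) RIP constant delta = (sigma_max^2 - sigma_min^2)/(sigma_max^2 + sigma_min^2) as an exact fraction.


lambda_max - lambda_min = 1.64 - 0.33 = 1.31.
lambda_max + lambda_min = 1.64 + 0.33 = 1.97.
delta = 1.31/1.97 = 131/197.

131/197


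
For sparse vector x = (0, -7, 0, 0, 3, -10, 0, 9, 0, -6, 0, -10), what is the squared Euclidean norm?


Non-zero entries: [(1, -7), (4, 3), (5, -10), (7, 9), (9, -6), (11, -10)]
Squares: [49, 9, 100, 81, 36, 100]
||x||_2^2 = sum = 375.

375


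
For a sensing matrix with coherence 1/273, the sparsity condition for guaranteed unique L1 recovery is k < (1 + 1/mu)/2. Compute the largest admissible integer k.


1/mu = 273.
1 + 1/mu = 274.
(1 + 1/mu)/2 = 137 is an integer and the inequality is strict, so k_max = 137 - 1 = 136.

136


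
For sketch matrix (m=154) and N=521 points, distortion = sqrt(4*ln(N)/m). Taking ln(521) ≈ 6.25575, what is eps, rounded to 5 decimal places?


ln(521) ≈ 6.25575.
4*ln(N)/m ≈ 4*6.25575/154 ≈ 0.16248701.
eps = sqrt(0.16248701) ≈ 0.4030968 ≈ 0.40310.

0.40310


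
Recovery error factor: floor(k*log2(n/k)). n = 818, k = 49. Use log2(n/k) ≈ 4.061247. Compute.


log2(n/k) = log2(818/49) ≈ 4.061247.
k*log2(n/k) ≈ 49*4.061247 = 199.001103.
floor(199.001103) = 199.

199


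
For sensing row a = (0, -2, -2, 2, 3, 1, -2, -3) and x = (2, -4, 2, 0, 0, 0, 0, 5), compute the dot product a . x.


Non-zero terms: ['0*2', '-2*-4', '-2*2', '-3*5']
Products: [0, 8, -4, -15]
y = sum = -11.

-11


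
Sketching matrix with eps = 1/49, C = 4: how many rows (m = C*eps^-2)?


1/eps = 49.
(1/eps)^2 = 2401.
m = 4*2401 = 9604.

9604


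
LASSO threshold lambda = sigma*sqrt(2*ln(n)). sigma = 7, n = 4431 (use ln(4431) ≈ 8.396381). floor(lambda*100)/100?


ln(4431) ≈ 8.396381.
2*ln(n) ≈ 16.792762.
sqrt(2*ln(n)) ≈ sqrt(16.792762) ≈ 4.097897.
lambda ≈ 7*4.097897 = 28.685279.
floor(lambda*100)/100 = 28.68.

28.68


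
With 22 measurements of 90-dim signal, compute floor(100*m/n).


100*m/n = 100*22/90 ≈ 24.4444.
floor = 24.

24


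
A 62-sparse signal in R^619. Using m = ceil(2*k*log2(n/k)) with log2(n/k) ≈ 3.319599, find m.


log2(n/k) = log2(619/62) ≈ 3.319599.
2*k*log2(n/k) ≈ 2*62*3.319599 = 411.630276.
m = ceil(411.630276) = 412.

412


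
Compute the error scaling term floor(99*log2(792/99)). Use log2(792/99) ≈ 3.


log2(n/k) = log2(792/99) ≈ 3.
k*log2(n/k) ≈ 99*3 = 297.
floor(297) = 297.

297


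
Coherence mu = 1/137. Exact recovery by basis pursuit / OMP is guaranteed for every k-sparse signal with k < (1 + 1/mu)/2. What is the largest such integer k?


1/mu = 137.
1 + 1/mu = 138.
(1 + 1/mu)/2 = 69 is an integer and the inequality is strict, so k_max = 69 - 1 = 68.

68


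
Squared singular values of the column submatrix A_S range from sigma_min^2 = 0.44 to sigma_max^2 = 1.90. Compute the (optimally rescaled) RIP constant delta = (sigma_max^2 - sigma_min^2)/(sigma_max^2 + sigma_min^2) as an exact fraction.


lambda_max - lambda_min = 1.90 - 0.44 = 1.46.
lambda_max + lambda_min = 1.90 + 0.44 = 2.34.
delta = 1.46/2.34 = 146/234 = 73/117.

73/117


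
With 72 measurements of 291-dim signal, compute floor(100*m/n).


100*m/n = 100*72/291 ≈ 24.7423.
floor = 24.

24


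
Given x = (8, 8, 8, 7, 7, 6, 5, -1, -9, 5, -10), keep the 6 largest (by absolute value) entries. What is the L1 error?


Sorted |x_i| descending: [10, 9, 8, 8, 8, 7, 7, 6, 5, 5, 1]
Keep top 6: [10, 9, 8, 8, 8, 7]
Tail entries: [7, 6, 5, 5, 1]
L1 error = sum of tail = 24.

24


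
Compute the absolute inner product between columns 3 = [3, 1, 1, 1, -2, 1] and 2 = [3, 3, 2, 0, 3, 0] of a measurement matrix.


Inner product: 3*3 + 1*3 + 1*2 + 1*0 + -2*3 + 1*0
Products: [9, 3, 2, 0, -6, 0]
Sum = 8.
|dot| = 8.

8


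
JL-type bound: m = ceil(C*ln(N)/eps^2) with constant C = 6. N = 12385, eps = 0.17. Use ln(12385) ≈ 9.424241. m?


ln(12385) ≈ 9.424241.
eps^2 = 0.17^2 = 0.0289.
C*ln(N)/eps^2 ≈ 6*9.424241/0.0289 ≈ 1956.5898.
m = ceil(1956.5898) = 1957.

1957


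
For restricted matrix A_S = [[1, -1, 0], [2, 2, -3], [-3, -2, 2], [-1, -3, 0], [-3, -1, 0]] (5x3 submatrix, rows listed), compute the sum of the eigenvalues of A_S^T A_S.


Sum of eigenvalues of A_S^T A_S = trace(A_S^T A_S) = sum of squared column norms of A_S.
A_S^T A_S diagonal: [24, 19, 13].
trace = 24 + 19 + 13 = 56.

56


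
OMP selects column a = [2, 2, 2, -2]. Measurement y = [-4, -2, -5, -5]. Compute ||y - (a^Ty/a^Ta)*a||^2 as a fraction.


a^T a = 16.
a^T y = -12.
coeff = -12/16 = -3/4.
||r||^2 = 61.

61


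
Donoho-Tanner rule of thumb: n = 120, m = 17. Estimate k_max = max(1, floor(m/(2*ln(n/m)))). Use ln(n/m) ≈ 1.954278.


n/m = 120/17.
ln(n/m) ≈ 1.954278.
2*ln(n/m) ≈ 3.908556.
m/(2*ln(n/m)) ≈ 17/3.908556 ≈ 4.3494.
floor = 4.
k_max = max(1, 4) = 4.

4


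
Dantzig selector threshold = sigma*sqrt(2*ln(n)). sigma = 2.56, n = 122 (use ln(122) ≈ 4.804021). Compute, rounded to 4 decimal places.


ln(122) ≈ 4.804021.
2*ln(n) ≈ 9.608042.
sqrt(2*ln(n)) ≈ sqrt(9.608042) ≈ 3.099684.
threshold ≈ 2.56*3.099684 = 7.93519104 ≈ 7.9352.

7.9352


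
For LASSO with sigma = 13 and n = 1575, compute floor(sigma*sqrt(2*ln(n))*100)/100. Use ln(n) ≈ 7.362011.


ln(1575) ≈ 7.362011.
2*ln(n) ≈ 14.724022.
sqrt(2*ln(n)) ≈ sqrt(14.724022) ≈ 3.837189.
lambda ≈ 13*3.837189 = 49.883457.
floor(lambda*100)/100 = 49.88.

49.88


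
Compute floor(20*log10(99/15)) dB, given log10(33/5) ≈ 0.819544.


||x||/||e|| = 99/15 = 33/5.
log10(33/5) ≈ 0.819544.
20*log10(||x||/||e||) ≈ 20*0.819544 = 16.39088.
floor(16.39088) = 16.

16


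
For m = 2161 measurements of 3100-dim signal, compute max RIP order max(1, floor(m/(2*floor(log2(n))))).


floor(log2(3100)) = 11.
2*11 = 22.
m/(2*floor(log2(n))) = 2161/22 ≈ 98.2273.
floor = 98.
k = max(1, 98) = 98.

98


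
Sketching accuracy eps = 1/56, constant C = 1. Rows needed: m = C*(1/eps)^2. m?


1/eps = 56.
(1/eps)^2 = 3136.
m = 1*3136 = 3136.

3136


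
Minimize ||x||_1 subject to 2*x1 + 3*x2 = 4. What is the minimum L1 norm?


Axis intercepts:
  x1 = 2, x2 = 0: L1 = 2
  x1 = 0, x2 = 4/3: L1 = 4/3
x* = (0, 4/3)
||x*||_1 = 4/3.

4/3


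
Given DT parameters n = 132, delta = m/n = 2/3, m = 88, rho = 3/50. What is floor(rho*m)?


m = 2/3*132 = 88.
rho = 3/50.
rho*m = 3/50*88 = 5.28.
k = floor(5.28) = 5.

5


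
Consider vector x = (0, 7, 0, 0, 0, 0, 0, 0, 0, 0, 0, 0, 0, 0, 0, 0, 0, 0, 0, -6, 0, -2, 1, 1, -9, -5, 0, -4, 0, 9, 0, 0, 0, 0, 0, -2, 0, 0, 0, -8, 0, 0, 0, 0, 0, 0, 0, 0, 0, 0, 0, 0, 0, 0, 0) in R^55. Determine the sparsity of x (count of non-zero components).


Non-zero positions: [1, 19, 21, 22, 23, 24, 25, 27, 29, 35, 39].
Sparsity = 11.

11


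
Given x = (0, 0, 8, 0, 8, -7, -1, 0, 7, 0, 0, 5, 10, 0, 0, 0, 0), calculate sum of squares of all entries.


Non-zero entries: [(2, 8), (4, 8), (5, -7), (6, -1), (8, 7), (11, 5), (12, 10)]
Squares: [64, 64, 49, 1, 49, 25, 100]
||x||_2^2 = sum = 352.

352


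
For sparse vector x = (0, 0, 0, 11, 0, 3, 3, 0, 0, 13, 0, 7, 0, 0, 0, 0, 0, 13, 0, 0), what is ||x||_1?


Non-zero entries: [(3, 11), (5, 3), (6, 3), (9, 13), (11, 7), (17, 13)]
Absolute values: [11, 3, 3, 13, 7, 13]
||x||_1 = sum = 50.

50


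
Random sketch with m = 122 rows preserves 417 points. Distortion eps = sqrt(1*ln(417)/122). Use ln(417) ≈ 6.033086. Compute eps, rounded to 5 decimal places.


ln(417) ≈ 6.033086.
1*ln(N)/m ≈ 1*6.033086/122 ≈ 0.04945152.
eps = sqrt(0.04945152) ≈ 0.222377 ≈ 0.22238.

0.22238


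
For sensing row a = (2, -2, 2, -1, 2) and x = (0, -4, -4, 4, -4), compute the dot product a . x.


Non-zero terms: ['-2*-4', '2*-4', '-1*4', '2*-4']
Products: [8, -8, -4, -8]
y = sum = -12.

-12


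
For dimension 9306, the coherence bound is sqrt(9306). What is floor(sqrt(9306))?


96^2 = 9216 <= 9306 < 9409 = 97^2, so 96 <= sqrt(9306) < 97.
floor(sqrt(9306)) = 96.

96


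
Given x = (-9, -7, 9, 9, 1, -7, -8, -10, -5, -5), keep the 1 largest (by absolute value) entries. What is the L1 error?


Sorted |x_i| descending: [10, 9, 9, 9, 8, 7, 7, 5, 5, 1]
Keep top 1: [10]
Tail entries: [9, 9, 9, 8, 7, 7, 5, 5, 1]
L1 error = sum of tail = 60.

60


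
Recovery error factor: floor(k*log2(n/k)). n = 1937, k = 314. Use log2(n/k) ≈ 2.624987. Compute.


log2(n/k) = log2(1937/314) ≈ 2.624987.
k*log2(n/k) ≈ 314*2.624987 = 824.245918.
floor(824.245918) = 824.

824


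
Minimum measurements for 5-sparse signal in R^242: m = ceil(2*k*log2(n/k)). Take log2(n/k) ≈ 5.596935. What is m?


log2(n/k) = log2(242/5) ≈ 5.596935.
2*k*log2(n/k) ≈ 2*5*5.596935 = 55.96935.
m = ceil(55.96935) = 56.

56


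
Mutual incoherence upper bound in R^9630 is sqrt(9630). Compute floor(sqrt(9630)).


98^2 = 9604 <= 9630 < 9801 = 99^2, so 98 <= sqrt(9630) < 99.
floor(sqrt(9630)) = 98.

98


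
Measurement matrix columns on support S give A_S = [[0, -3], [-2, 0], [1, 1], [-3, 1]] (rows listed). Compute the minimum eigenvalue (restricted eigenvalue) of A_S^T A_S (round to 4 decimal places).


A_S^T A_S = [[14, -2], [-2, 11]].
trace = 25.
det = 150.
disc = trace^2 - 4*det = 625 - 4*150 = 25.
sqrt(25) = 5.
lam_min = (25 - 5)/2 = 10 = 10.0000.

10.0000


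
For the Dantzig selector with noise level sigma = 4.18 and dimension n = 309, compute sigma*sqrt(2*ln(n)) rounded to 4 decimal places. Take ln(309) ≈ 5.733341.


ln(309) ≈ 5.733341.
2*ln(n) ≈ 11.466682.
sqrt(2*ln(n)) ≈ sqrt(11.466682) ≈ 3.386249.
threshold ≈ 4.18*3.386249 = 14.15452082 ≈ 14.1545.

14.1545


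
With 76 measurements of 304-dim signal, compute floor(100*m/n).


100*m/n = 100*76/304 ≈ 25.0.
floor = 25.

25


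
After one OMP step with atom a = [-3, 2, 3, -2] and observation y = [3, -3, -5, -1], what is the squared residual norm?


a^T a = 26.
a^T y = -28.
coeff = -28/26 = -14/13.
||r||^2 = 180/13.

180/13


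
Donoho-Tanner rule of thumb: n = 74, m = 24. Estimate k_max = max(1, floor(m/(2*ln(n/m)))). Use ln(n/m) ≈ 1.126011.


n/m = 74/24 = 37/12.
ln(n/m) ≈ 1.126011.
2*ln(n/m) ≈ 2.252022.
m/(2*ln(n/m)) ≈ 24/2.252022 ≈ 10.6571.
floor = 10.
k_max = max(1, 10) = 10.

10


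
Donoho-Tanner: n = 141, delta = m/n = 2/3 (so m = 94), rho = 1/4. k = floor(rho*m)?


m = 2/3*141 = 94.
rho = 1/4.
rho*m = 1/4*94 = 23.5.
k = floor(23.5) = 23.

23


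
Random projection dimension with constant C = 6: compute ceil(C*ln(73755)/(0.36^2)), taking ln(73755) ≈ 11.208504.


ln(73755) ≈ 11.208504.
eps^2 = 0.36^2 = 0.1296.
C*ln(N)/eps^2 ≈ 6*11.208504/0.1296 ≈ 518.9122.
m = ceil(518.9122) = 519.

519


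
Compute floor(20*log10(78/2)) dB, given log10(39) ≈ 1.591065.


||x||/||e|| = 78/2 = 39.
log10(39) ≈ 1.591065.
20*log10(||x||/||e||) ≈ 20*1.591065 = 31.8213.
floor(31.8213) = 31.

31


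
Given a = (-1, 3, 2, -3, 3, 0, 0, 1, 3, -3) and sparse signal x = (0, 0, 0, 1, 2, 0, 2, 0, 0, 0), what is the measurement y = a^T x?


Non-zero terms: ['-3*1', '3*2', '0*2']
Products: [-3, 6, 0]
y = sum = 3.

3


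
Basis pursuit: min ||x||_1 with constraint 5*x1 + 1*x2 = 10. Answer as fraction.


Axis intercepts:
  x1 = 2, x2 = 0: L1 = 2
  x1 = 0, x2 = 10: L1 = 10
x* = (2, 0)
||x*||_1 = 2.

2


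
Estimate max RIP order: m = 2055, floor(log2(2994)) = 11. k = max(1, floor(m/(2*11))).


floor(log2(2994)) = 11.
2*11 = 22.
m/(2*floor(log2(n))) = 2055/22 ≈ 93.4091.
floor = 93.
k = max(1, 93) = 93.

93


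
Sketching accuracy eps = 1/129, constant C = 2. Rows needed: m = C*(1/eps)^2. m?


1/eps = 129.
(1/eps)^2 = 16641.
m = 2*16641 = 33282.

33282


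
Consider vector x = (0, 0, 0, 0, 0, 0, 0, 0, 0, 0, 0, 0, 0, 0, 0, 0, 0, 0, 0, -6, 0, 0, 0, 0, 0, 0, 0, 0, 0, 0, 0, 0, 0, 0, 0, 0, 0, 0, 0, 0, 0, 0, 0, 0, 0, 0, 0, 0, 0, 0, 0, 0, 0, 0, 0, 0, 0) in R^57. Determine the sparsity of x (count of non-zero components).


Non-zero positions: [19].
Sparsity = 1.

1


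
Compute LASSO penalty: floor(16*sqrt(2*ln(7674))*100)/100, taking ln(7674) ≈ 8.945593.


ln(7674) ≈ 8.945593.
2*ln(n) ≈ 17.891186.
sqrt(2*ln(n)) ≈ sqrt(17.891186) ≈ 4.229797.
lambda ≈ 16*4.229797 = 67.676752.
floor(lambda*100)/100 = 67.67.

67.67


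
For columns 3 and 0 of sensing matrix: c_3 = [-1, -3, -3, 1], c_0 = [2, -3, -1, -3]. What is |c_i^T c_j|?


Inner product: -1*2 + -3*-3 + -3*-1 + 1*-3
Products: [-2, 9, 3, -3]
Sum = 7.
|dot| = 7.

7


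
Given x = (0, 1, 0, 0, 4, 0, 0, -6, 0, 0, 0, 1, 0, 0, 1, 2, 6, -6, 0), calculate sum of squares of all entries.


Non-zero entries: [(1, 1), (4, 4), (7, -6), (11, 1), (14, 1), (15, 2), (16, 6), (17, -6)]
Squares: [1, 16, 36, 1, 1, 4, 36, 36]
||x||_2^2 = sum = 131.

131


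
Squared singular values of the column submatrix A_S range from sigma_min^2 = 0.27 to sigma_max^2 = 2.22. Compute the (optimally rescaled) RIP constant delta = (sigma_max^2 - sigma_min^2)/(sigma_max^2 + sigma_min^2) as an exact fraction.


lambda_max - lambda_min = 2.22 - 0.27 = 1.95.
lambda_max + lambda_min = 2.22 + 0.27 = 2.49.
delta = 1.95/2.49 = 195/249 = 65/83.

65/83


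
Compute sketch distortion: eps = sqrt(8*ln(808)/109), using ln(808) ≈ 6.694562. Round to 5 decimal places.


ln(808) ≈ 6.694562.
8*ln(N)/m ≈ 8*6.694562/109 ≈ 0.491344.
eps = sqrt(0.491344) ≈ 0.7009593 ≈ 0.70096.

0.70096


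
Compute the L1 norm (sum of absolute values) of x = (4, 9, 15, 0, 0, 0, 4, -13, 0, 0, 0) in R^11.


Non-zero entries: [(0, 4), (1, 9), (2, 15), (6, 4), (7, -13)]
Absolute values: [4, 9, 15, 4, 13]
||x||_1 = sum = 45.

45


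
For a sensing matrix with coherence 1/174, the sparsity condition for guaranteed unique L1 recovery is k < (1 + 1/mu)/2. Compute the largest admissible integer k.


1/mu = 174.
1 + 1/mu = 175.
(1 + 1/mu)/2 = 87.5 is not an integer, so k_max = floor(87.5) = 87.

87


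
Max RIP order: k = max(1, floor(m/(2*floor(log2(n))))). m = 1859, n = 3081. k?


floor(log2(3081)) = 11.
2*11 = 22.
m/(2*floor(log2(n))) = 1859/22 ≈ 84.5.
floor = 84.
k = max(1, 84) = 84.

84


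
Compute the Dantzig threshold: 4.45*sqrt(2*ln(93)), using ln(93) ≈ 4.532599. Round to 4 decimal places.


ln(93) ≈ 4.532599.
2*ln(n) ≈ 9.065198.
sqrt(2*ln(n)) ≈ sqrt(9.065198) ≈ 3.010847.
threshold ≈ 4.45*3.010847 = 13.39826915 ≈ 13.3983.

13.3983


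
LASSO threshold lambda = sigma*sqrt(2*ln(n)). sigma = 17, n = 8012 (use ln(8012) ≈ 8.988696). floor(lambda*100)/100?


ln(8012) ≈ 8.988696.
2*ln(n) ≈ 17.977392.
sqrt(2*ln(n)) ≈ sqrt(17.977392) ≈ 4.239975.
lambda ≈ 17*4.239975 = 72.079575.
floor(lambda*100)/100 = 72.07.

72.07


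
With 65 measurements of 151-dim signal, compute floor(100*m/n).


100*m/n = 100*65/151 ≈ 43.0464.
floor = 43.

43


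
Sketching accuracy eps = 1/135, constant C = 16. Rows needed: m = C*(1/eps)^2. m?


1/eps = 135.
(1/eps)^2 = 18225.
m = 16*18225 = 291600.

291600


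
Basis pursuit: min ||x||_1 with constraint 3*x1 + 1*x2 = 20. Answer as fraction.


Axis intercepts:
  x1 = 20/3, x2 = 0: L1 = 20/3
  x1 = 0, x2 = 20: L1 = 20
x* = (20/3, 0)
||x*||_1 = 20/3.

20/3


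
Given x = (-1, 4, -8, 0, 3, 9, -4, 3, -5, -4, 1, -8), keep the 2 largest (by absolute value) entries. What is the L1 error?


Sorted |x_i| descending: [9, 8, 8, 5, 4, 4, 4, 3, 3, 1, 1, 0]
Keep top 2: [9, 8]
Tail entries: [8, 5, 4, 4, 4, 3, 3, 1, 1, 0]
L1 error = sum of tail = 33.

33


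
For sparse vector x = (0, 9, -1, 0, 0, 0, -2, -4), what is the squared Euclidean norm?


Non-zero entries: [(1, 9), (2, -1), (6, -2), (7, -4)]
Squares: [81, 1, 4, 16]
||x||_2^2 = sum = 102.

102


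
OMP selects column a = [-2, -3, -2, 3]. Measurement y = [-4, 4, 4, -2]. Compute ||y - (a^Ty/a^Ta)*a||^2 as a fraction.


a^T a = 26.
a^T y = -18.
coeff = -18/26 = -9/13.
||r||^2 = 514/13.

514/13


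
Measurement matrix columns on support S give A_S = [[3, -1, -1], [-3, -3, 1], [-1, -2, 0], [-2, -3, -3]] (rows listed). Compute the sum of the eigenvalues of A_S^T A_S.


Sum of eigenvalues of A_S^T A_S = trace(A_S^T A_S) = sum of squared column norms of A_S.
A_S^T A_S diagonal: [23, 23, 11].
trace = 23 + 23 + 11 = 57.

57


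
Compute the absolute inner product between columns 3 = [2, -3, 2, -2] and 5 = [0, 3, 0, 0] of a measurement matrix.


Inner product: 2*0 + -3*3 + 2*0 + -2*0
Products: [0, -9, 0, 0]
Sum = -9.
|dot| = 9.

9


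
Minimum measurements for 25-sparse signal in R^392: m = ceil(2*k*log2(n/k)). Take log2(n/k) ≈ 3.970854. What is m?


log2(n/k) = log2(392/25) ≈ 3.970854.
2*k*log2(n/k) ≈ 2*25*3.970854 = 198.5427.
m = ceil(198.5427) = 199.

199


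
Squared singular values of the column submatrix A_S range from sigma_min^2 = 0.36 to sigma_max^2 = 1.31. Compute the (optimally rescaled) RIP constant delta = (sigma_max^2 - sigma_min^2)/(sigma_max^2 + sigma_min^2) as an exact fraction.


lambda_max - lambda_min = 1.31 - 0.36 = 0.95.
lambda_max + lambda_min = 1.31 + 0.36 = 1.67.
delta = 0.95/1.67 = 95/167.

95/167


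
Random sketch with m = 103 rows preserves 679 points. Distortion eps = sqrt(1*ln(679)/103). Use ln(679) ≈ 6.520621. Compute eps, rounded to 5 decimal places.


ln(679) ≈ 6.520621.
1*ln(N)/m ≈ 1*6.520621/103 ≈ 0.063307.
eps = sqrt(0.063307) ≈ 0.2516088 ≈ 0.25161.

0.25161


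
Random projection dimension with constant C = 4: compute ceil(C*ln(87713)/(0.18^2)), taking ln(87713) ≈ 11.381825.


ln(87713) ≈ 11.381825.
eps^2 = 0.18^2 = 0.0324.
C*ln(N)/eps^2 ≈ 4*11.381825/0.0324 ≈ 1405.1636.
m = ceil(1405.1636) = 1406.

1406


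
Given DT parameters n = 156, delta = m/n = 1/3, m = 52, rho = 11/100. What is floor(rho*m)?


m = 1/3*156 = 52.
rho = 11/100.
rho*m = 11/100*52 = 5.72.
k = floor(5.72) = 5.

5


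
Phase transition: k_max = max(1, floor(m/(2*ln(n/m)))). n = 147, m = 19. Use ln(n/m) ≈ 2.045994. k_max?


n/m = 147/19.
ln(n/m) ≈ 2.045994.
2*ln(n/m) ≈ 4.091988.
m/(2*ln(n/m)) ≈ 19/4.091988 ≈ 4.6432.
floor = 4.
k_max = max(1, 4) = 4.

4


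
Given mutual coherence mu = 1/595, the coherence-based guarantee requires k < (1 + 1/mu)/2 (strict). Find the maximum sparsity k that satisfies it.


1/mu = 595.
1 + 1/mu = 596.
(1 + 1/mu)/2 = 298 is an integer and the inequality is strict, so k_max = 298 - 1 = 297.

297


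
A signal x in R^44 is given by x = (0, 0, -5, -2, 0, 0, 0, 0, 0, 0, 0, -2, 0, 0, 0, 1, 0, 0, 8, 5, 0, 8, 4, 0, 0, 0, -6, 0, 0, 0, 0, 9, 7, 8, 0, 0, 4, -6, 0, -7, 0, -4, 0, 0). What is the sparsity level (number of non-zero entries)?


Non-zero positions: [2, 3, 11, 15, 18, 19, 21, 22, 26, 31, 32, 33, 36, 37, 39, 41].
Sparsity = 16.

16


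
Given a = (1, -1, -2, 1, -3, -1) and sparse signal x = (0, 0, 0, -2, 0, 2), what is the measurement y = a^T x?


Non-zero terms: ['1*-2', '-1*2']
Products: [-2, -2]
y = sum = -4.

-4


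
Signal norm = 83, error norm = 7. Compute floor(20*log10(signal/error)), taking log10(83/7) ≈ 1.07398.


||x||/||e|| = 83/7.
log10(83/7) ≈ 1.07398.
20*log10(||x||/||e||) ≈ 20*1.07398 = 21.4796.
floor(21.4796) = 21.

21


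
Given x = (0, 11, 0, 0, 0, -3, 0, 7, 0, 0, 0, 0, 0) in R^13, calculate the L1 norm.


Non-zero entries: [(1, 11), (5, -3), (7, 7)]
Absolute values: [11, 3, 7]
||x||_1 = sum = 21.

21


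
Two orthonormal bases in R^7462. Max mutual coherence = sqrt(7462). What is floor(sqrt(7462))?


86^2 = 7396 <= 7462 < 7569 = 87^2, so 86 <= sqrt(7462) < 87.
floor(sqrt(7462)) = 86.

86


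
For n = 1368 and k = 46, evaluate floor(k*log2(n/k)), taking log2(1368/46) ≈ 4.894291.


log2(n/k) = log2(1368/46) ≈ 4.894291.
k*log2(n/k) ≈ 46*4.894291 = 225.137386.
floor(225.137386) = 225.

225


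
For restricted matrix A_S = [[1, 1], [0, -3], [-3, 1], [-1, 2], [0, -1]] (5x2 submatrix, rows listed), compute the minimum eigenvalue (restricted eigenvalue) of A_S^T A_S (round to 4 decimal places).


A_S^T A_S = [[11, -4], [-4, 16]].
trace = 27.
det = 160.
disc = trace^2 - 4*det = 729 - 4*160 = 89.
sqrt(89) ≈ 9.433981.
lam_min = (27 - sqrt(89))/2 ≈ (27 - 9.433981)/2 = 8.7830095 ≈ 8.7830.

8.7830


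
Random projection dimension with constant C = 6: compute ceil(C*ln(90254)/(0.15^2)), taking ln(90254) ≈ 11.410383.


ln(90254) ≈ 11.410383.
eps^2 = 0.15^2 = 0.0225.
C*ln(N)/eps^2 ≈ 6*11.410383/0.0225 ≈ 3042.7688.
m = ceil(3042.7688) = 3043.

3043


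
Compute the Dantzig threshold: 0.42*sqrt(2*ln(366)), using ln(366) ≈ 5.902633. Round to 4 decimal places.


ln(366) ≈ 5.902633.
2*ln(n) ≈ 11.805266.
sqrt(2*ln(n)) ≈ sqrt(11.805266) ≈ 3.435879.
threshold ≈ 0.42*3.435879 = 1.44306918 ≈ 1.4431.

1.4431


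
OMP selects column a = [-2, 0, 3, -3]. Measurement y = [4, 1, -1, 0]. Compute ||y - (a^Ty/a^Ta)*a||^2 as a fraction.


a^T a = 22.
a^T y = -11.
coeff = -11/22 = -1/2.
||r||^2 = 25/2.

25/2


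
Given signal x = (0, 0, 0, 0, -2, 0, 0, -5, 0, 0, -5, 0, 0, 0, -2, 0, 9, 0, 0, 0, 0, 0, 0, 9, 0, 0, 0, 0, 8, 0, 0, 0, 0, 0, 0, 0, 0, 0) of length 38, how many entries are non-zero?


Non-zero positions: [4, 7, 10, 14, 16, 23, 28].
Sparsity = 7.

7


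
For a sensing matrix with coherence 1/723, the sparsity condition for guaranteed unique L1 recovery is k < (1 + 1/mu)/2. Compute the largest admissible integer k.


1/mu = 723.
1 + 1/mu = 724.
(1 + 1/mu)/2 = 362 is an integer and the inequality is strict, so k_max = 362 - 1 = 361.

361


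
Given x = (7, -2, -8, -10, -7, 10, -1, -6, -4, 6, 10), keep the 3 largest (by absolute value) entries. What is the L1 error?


Sorted |x_i| descending: [10, 10, 10, 8, 7, 7, 6, 6, 4, 2, 1]
Keep top 3: [10, 10, 10]
Tail entries: [8, 7, 7, 6, 6, 4, 2, 1]
L1 error = sum of tail = 41.

41


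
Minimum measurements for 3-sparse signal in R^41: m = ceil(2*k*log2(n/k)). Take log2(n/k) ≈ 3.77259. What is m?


log2(n/k) = log2(41/3) ≈ 3.77259.
2*k*log2(n/k) ≈ 2*3*3.77259 = 22.63554.
m = ceil(22.63554) = 23.

23


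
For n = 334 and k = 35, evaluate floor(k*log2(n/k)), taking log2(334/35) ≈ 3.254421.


log2(n/k) = log2(334/35) ≈ 3.254421.
k*log2(n/k) ≈ 35*3.254421 = 113.904735.
floor(113.904735) = 113.

113


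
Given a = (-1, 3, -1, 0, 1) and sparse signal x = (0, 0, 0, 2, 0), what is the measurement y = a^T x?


Non-zero terms: ['0*2']
Products: [0]
y = sum = 0.

0


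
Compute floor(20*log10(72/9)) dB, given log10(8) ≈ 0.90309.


||x||/||e|| = 72/9 = 8.
log10(8) ≈ 0.90309.
20*log10(||x||/||e||) ≈ 20*0.90309 = 18.0618.
floor(18.0618) = 18.

18


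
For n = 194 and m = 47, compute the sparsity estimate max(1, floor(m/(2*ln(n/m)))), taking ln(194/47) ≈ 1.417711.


n/m = 194/47.
ln(n/m) ≈ 1.417711.
2*ln(n/m) ≈ 2.835422.
m/(2*ln(n/m)) ≈ 47/2.835422 ≈ 16.576.
floor = 16.
k_max = max(1, 16) = 16.

16


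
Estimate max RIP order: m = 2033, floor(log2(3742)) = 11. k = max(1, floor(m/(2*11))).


floor(log2(3742)) = 11.
2*11 = 22.
m/(2*floor(log2(n))) = 2033/22 ≈ 92.4091.
floor = 92.
k = max(1, 92) = 92.

92


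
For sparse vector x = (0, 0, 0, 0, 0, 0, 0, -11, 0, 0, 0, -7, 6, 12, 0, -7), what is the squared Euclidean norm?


Non-zero entries: [(7, -11), (11, -7), (12, 6), (13, 12), (15, -7)]
Squares: [121, 49, 36, 144, 49]
||x||_2^2 = sum = 399.

399


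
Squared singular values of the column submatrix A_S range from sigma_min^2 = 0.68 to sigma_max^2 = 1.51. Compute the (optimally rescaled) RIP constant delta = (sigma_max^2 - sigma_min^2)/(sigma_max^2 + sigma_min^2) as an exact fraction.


lambda_max - lambda_min = 1.51 - 0.68 = 0.83.
lambda_max + lambda_min = 1.51 + 0.68 = 2.19.
delta = 0.83/2.19 = 83/219.

83/219


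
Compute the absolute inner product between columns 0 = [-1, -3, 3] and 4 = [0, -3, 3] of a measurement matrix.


Inner product: -1*0 + -3*-3 + 3*3
Products: [0, 9, 9]
Sum = 18.
|dot| = 18.

18


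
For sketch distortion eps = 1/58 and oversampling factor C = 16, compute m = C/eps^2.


1/eps = 58.
(1/eps)^2 = 3364.
m = 16*3364 = 53824.

53824


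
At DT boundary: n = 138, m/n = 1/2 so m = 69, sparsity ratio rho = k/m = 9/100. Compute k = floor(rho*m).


m = 1/2*138 = 69.
rho = 9/100.
rho*m = 9/100*69 = 6.21.
k = floor(6.21) = 6.

6


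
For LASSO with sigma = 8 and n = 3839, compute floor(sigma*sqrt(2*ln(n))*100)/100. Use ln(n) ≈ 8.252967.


ln(3839) ≈ 8.252967.
2*ln(n) ≈ 16.505934.
sqrt(2*ln(n)) ≈ sqrt(16.505934) ≈ 4.06275.
lambda ≈ 8*4.06275 = 32.502.
floor(lambda*100)/100 = 32.50.

32.50


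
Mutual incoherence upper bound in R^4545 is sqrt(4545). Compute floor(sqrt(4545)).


67^2 = 4489 <= 4545 < 4624 = 68^2, so 67 <= sqrt(4545) < 68.
floor(sqrt(4545)) = 67.

67


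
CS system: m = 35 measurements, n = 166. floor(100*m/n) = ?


100*m/n = 100*35/166 ≈ 21.0843.
floor = 21.

21


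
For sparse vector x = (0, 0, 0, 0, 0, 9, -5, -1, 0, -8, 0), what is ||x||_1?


Non-zero entries: [(5, 9), (6, -5), (7, -1), (9, -8)]
Absolute values: [9, 5, 1, 8]
||x||_1 = sum = 23.

23


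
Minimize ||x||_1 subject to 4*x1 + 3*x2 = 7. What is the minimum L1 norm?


Axis intercepts:
  x1 = 7/4, x2 = 0: L1 = 7/4
  x1 = 0, x2 = 7/3: L1 = 7/3
x* = (7/4, 0)
||x*||_1 = 7/4.

7/4


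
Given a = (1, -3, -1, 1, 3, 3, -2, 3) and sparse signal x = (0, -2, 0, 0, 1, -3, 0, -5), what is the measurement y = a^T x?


Non-zero terms: ['-3*-2', '3*1', '3*-3', '3*-5']
Products: [6, 3, -9, -15]
y = sum = -15.

-15


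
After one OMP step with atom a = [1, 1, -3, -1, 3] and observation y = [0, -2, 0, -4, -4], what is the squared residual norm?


a^T a = 21.
a^T y = -10.
coeff = -10/21 = -10/21.
||r||^2 = 656/21.

656/21


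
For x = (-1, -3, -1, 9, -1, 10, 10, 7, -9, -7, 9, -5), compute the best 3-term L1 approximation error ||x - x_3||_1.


Sorted |x_i| descending: [10, 10, 9, 9, 9, 7, 7, 5, 3, 1, 1, 1]
Keep top 3: [10, 10, 9]
Tail entries: [9, 9, 7, 7, 5, 3, 1, 1, 1]
L1 error = sum of tail = 43.

43


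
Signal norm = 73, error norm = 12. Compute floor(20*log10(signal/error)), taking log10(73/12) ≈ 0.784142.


||x||/||e|| = 73/12.
log10(73/12) ≈ 0.784142.
20*log10(||x||/||e||) ≈ 20*0.784142 = 15.68284.
floor(15.68284) = 15.

15


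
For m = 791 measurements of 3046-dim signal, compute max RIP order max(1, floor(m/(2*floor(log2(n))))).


floor(log2(3046)) = 11.
2*11 = 22.
m/(2*floor(log2(n))) = 791/22 ≈ 35.9545.
floor = 35.
k = max(1, 35) = 35.

35


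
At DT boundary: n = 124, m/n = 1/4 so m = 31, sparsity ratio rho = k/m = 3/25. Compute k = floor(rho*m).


m = 1/4*124 = 31.
rho = 3/25.
rho*m = 3/25*31 = 3.72.
k = floor(3.72) = 3.

3


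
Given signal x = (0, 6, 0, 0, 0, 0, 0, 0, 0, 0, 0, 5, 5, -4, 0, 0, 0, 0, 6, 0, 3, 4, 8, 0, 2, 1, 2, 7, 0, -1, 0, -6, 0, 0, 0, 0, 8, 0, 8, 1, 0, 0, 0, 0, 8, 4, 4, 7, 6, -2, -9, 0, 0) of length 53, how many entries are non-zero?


Non-zero positions: [1, 11, 12, 13, 18, 20, 21, 22, 24, 25, 26, 27, 29, 31, 36, 38, 39, 44, 45, 46, 47, 48, 49, 50].
Sparsity = 24.

24


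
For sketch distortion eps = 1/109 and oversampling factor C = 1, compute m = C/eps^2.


1/eps = 109.
(1/eps)^2 = 11881.
m = 1*11881 = 11881.

11881


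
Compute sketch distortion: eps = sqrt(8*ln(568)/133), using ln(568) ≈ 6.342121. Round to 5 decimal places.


ln(568) ≈ 6.342121.
8*ln(N)/m ≈ 8*6.342121/133 ≈ 0.38148096.
eps = sqrt(0.38148096) ≈ 0.6176414 ≈ 0.61764.

0.61764


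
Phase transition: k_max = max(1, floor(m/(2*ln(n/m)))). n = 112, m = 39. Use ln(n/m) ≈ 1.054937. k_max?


n/m = 112/39.
ln(n/m) ≈ 1.054937.
2*ln(n/m) ≈ 2.109874.
m/(2*ln(n/m)) ≈ 39/2.109874 ≈ 18.4845.
floor = 18.
k_max = max(1, 18) = 18.

18


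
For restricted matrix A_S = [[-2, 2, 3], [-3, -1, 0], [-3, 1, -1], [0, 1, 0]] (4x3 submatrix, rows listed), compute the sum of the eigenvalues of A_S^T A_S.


Sum of eigenvalues of A_S^T A_S = trace(A_S^T A_S) = sum of squared column norms of A_S.
A_S^T A_S diagonal: [22, 7, 10].
trace = 22 + 7 + 10 = 39.

39


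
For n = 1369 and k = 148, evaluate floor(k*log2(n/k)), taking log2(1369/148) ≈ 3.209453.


log2(n/k) = log2(1369/148) ≈ 3.209453.
k*log2(n/k) ≈ 148*3.209453 = 474.999044.
floor(474.999044) = 474.

474


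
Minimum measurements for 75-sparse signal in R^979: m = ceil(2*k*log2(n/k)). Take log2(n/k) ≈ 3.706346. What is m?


log2(n/k) = log2(979/75) ≈ 3.706346.
2*k*log2(n/k) ≈ 2*75*3.706346 = 555.9519.
m = ceil(555.9519) = 556.

556


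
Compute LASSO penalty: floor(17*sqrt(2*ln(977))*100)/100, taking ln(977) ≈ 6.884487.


ln(977) ≈ 6.884487.
2*ln(n) ≈ 13.768974.
sqrt(2*ln(n)) ≈ sqrt(13.768974) ≈ 3.710657.
lambda ≈ 17*3.710657 = 63.081169.
floor(lambda*100)/100 = 63.08.

63.08


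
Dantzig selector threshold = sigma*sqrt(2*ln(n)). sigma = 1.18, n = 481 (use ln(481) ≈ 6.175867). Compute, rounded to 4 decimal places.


ln(481) ≈ 6.175867.
2*ln(n) ≈ 12.351734.
sqrt(2*ln(n)) ≈ sqrt(12.351734) ≈ 3.514503.
threshold ≈ 1.18*3.514503 = 4.14711354 ≈ 4.1471.

4.1471


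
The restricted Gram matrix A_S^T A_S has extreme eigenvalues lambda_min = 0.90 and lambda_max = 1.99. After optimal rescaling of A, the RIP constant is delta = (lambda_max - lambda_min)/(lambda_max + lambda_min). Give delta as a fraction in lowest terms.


lambda_max - lambda_min = 1.99 - 0.90 = 1.09.
lambda_max + lambda_min = 1.99 + 0.90 = 2.89.
delta = 1.09/2.89 = 109/289.

109/289


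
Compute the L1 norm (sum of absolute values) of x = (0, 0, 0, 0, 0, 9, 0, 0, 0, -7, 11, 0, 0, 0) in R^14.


Non-zero entries: [(5, 9), (9, -7), (10, 11)]
Absolute values: [9, 7, 11]
||x||_1 = sum = 27.

27


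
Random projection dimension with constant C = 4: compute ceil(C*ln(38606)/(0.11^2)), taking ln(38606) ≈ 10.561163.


ln(38606) ≈ 10.561163.
eps^2 = 0.11^2 = 0.0121.
C*ln(N)/eps^2 ≈ 4*10.561163/0.0121 ≈ 3491.2936.
m = ceil(3491.2936) = 3492.

3492


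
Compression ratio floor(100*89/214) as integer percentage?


100*m/n = 100*89/214 ≈ 41.5888.
floor = 41.

41
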